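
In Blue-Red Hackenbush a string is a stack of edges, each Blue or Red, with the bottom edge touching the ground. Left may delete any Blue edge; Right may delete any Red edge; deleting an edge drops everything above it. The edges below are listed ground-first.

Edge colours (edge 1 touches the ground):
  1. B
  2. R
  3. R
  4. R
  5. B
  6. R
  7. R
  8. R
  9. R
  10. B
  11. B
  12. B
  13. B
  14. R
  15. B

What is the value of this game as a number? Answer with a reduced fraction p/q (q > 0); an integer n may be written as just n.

Recurse on prefixes of the 15-edge string B R R R B R R R R B B B B R B:
value_1 [B]  L=[0]  R=[]  gives 1
value_2 [BR]  L=[0]  R=[1]  gives 1/2
value_3 [BRR]  L=[0]  R=[1/2,1]  gives 1/4
value_4 [BRRR]  L=[0]  R=[1/4,1/2,1]  gives 1/8
value_5 [BRRRB]  L=[0,1/8]  R=[1/4,1/2,1]  gives 3/16
value_6 [BRRRBR]  L=[0,1/8]  R=[3/16,1/4,1/2,1]  gives 5/32
value_7 [BRRRBRR]  L=[0,1/8]  R=[5/32,3/16,1/4,1/2,1]  gives 9/64
value_8 [BRRRBRRR]  L=[0,1/8]  R=[9/64,5/32,3/16,1/4,1/2,1]  gives 17/128
value_9 [BRRRBRRRR]  L=[0,1/8]  R=[17/128,9/64,5/32,3/16,1/4,1/2,1]  gives 33/256
value_10 [BRRRBRRRRB]  L=[0,1/8,33/256]  R=[17/128,9/64,5/32,3/16,1/4,1/2,1]  gives 67/512
value_11 [BRRRBRRRRBB]  L=[0,1/8,33/256,67/512]  R=[17/128,9/64,5/32,3/16,1/4,1/2,1]  gives 135/1024
value_12 [BRRRBRRRRBBB]  L=[0,1/8,33/256,67/512,135/1024]  R=[17/128,9/64,5/32,3/16,1/4,1/2,1]  gives 271/2048
value_13 [BRRRBRRRRBBBB]  L=[0,1/8,33/256,67/512,135/1024,271/2048]  R=[17/128,9/64,5/32,3/16,1/4,1/2,1]  gives 543/4096
value_14 [BRRRBRRRRBBBBR]  L=[0,1/8,33/256,67/512,135/1024,271/2048]  R=[543/4096,17/128,9/64,5/32,3/16,1/4,1/2,1]  gives 1085/8192
value_15 [BRRRBRRRRBBBBRB]  L=[0,1/8,33/256,67/512,135/1024,271/2048,1085/8192]  R=[543/4096,17/128,9/64,5/32,3/16,1/4,1/2,1]  gives 2171/16384

2171/16384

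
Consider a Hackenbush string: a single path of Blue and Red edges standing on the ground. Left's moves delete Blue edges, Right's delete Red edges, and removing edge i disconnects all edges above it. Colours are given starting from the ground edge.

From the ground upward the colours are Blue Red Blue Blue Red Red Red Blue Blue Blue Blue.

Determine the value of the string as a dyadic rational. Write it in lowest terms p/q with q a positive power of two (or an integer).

799/1024

Build G(s[:k]) for k = 1..11, string s = Blue Red Blue Blue Red Red Red Blue Blue Blue Blue.
step 1: add Blue to get B; options L={ 0 } R={  } -> 1
step 2: add Red to get BR; options L={ 0 } R={ 1 } -> 1/2
step 3: add Blue to get BRB; options L={ 0 1/2 } R={ 1 } -> 3/4
step 4: add Blue to get BRBB; options L={ 0 1/2 3/4 } R={ 1 } -> 7/8
step 5: add Red to get BRBBR; options L={ 0 1/2 3/4 } R={ 7/8 1 } -> 13/16
step 6: add Red to get BRBBRR; options L={ 0 1/2 3/4 } R={ 13/16 7/8 1 } -> 25/32
step 7: add Red to get BRBBRRR; options L={ 0 1/2 3/4 } R={ 25/32 13/16 7/8 1 } -> 49/64
step 8: add Blue to get BRBBRRRB; options L={ 0 1/2 3/4 49/64 } R={ 25/32 13/16 7/8 1 } -> 99/128
step 9: add Blue to get BRBBRRRBB; options L={ 0 1/2 3/4 49/64 99/128 } R={ 25/32 13/16 7/8 1 } -> 199/256
step 10: add Blue to get BRBBRRRBBB; options L={ 0 1/2 3/4 49/64 99/128 199/256 } R={ 25/32 13/16 7/8 1 } -> 399/512
step 11: add Blue to get BRBBRRRBBBB; options L={ 0 1/2 3/4 49/64 99/128 199/256 399/512 } R={ 25/32 13/16 7/8 1 } -> 799/1024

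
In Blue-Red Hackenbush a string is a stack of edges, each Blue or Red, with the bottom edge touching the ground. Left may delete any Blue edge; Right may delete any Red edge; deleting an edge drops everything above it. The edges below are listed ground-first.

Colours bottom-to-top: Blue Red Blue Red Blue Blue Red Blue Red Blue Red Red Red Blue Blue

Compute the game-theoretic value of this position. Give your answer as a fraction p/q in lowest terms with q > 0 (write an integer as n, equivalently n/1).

11591/16384

Build value(s[:k]) for k = 1..15, string s = Blue Red Blue Red Blue Blue Red Blue Red Blue Red Red Red Blue Blue.
1 of 15 · B · max L 0 · min R +∞ → 1
2 of 15 · BR · max L 0 · min R 1 → 1/2
3 of 15 · BRB · max L 1/2 · min R 1 → 3/4
4 of 15 · BRBR · max L 1/2 · min R 3/4 → 5/8
5 of 15 · BRBRB · max L 5/8 · min R 3/4 → 11/16
6 of 15 · BRBRBB · max L 11/16 · min R 3/4 → 23/32
7 of 15 · BRBRBBR · max L 11/16 · min R 23/32 → 45/64
8 of 15 · BRBRBBRB · max L 45/64 · min R 23/32 → 91/128
9 of 15 · BRBRBBRBR · max L 45/64 · min R 91/128 → 181/256
10 of 15 · BRBRBBRBRB · max L 181/256 · min R 91/128 → 363/512
11 of 15 · BRBRBBRBRBR · max L 181/256 · min R 363/512 → 725/1024
12 of 15 · BRBRBBRBRBRR · max L 181/256 · min R 725/1024 → 1449/2048
13 of 15 · BRBRBBRBRBRRR · max L 181/256 · min R 1449/2048 → 2897/4096
14 of 15 · BRBRBBRBRBRRRB · max L 2897/4096 · min R 1449/2048 → 5795/8192
15 of 15 · BRBRBBRBRBRRRBB · max L 5795/8192 · min R 1449/2048 → 11591/16384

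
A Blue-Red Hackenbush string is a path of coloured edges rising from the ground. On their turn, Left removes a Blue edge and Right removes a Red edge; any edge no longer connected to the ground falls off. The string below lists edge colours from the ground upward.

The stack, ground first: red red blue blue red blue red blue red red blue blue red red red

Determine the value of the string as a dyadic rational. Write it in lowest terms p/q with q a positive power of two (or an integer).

value(r) = { (no moves) | 0 } → -1
value(rr) = { (no moves) | -1 0 } → -2
value(rrb) = { -2 | -1 0 } → -3/2
value(rrbb) = { -2 -3/2 | -1 0 } → -5/4
value(rrbbr) = { -2 -3/2 | -5/4 -1 0 } → -11/8
value(rrbbrb) = { -2 -3/2 -11/8 | -5/4 -1 0 } → -21/16
value(rrbbrbr) = { -2 -3/2 -11/8 | -21/16 -5/4 -1 0 } → -43/32
value(rrbbrbrb) = { -2 -3/2 -11/8 -43/32 | -21/16 -5/4 -1 0 } → -85/64
value(rrbbrbrbr) = { -2 -3/2 -11/8 -43/32 | -85/64 -21/16 -5/4 -1 0 } → -171/128
value(rrbbrbrbrr) = { -2 -3/2 -11/8 -43/32 | -171/128 -85/64 -21/16 -5/4 -1 0 } → -343/256
value(rrbbrbrbrrb) = { -2 -3/2 -11/8 -43/32 -343/256 | -171/128 -85/64 -21/16 -5/4 -1 0 } → -685/512
value(rrbbrbrbrrbb) = { -2 -3/2 -11/8 -43/32 -343/256 -685/512 | -171/128 -85/64 -21/16 -5/4 -1 0 } → -1369/1024
value(rrbbrbrbrrbbr) = { -2 -3/2 -11/8 -43/32 -343/256 -685/512 | -1369/1024 -171/128 -85/64 -21/16 -5/4 -1 0 } → -2739/2048
value(rrbbrbrbrrbbrr) = { -2 -3/2 -11/8 -43/32 -343/256 -685/512 | -2739/2048 -1369/1024 -171/128 -85/64 -21/16 -5/4 -1 0 } → -5479/4096
value(rrbbrbrbrrbbrrr) = { -2 -3/2 -11/8 -43/32 -343/256 -685/512 | -5479/4096 -2739/2048 -1369/1024 -171/128 -85/64 -21/16 -5/4 -1 0 } → -10959/8192

-10959/8192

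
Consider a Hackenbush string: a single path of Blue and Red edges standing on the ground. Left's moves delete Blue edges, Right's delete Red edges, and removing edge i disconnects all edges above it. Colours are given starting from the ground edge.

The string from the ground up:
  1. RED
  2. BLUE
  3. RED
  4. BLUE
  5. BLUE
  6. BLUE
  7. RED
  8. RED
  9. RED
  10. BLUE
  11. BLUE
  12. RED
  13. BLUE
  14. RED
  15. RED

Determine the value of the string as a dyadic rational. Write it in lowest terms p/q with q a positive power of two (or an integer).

-9111/16384

value_1 [R]  L=[]  R=[0]  — -1
value_2 [RB]  L=[-1]  R=[0]  — -1/2
value_3 [RBR]  L=[-1]  R=[-1/2 0]  — -3/4
value_4 [RBRB]  L=[-1 -3/4]  R=[-1/2 0]  — -5/8
value_5 [RBRBB]  L=[-1 -3/4 -5/8]  R=[-1/2 0]  — -9/16
value_6 [RBRBBB]  L=[-1 -3/4 -5/8 -9/16]  R=[-1/2 0]  — -17/32
value_7 [RBRBBBR]  L=[-1 -3/4 -5/8 -9/16]  R=[-17/32 -1/2 0]  — -35/64
value_8 [RBRBBBRR]  L=[-1 -3/4 -5/8 -9/16]  R=[-35/64 -17/32 -1/2 0]  — -71/128
value_9 [RBRBBBRRR]  L=[-1 -3/4 -5/8 -9/16]  R=[-71/128 -35/64 -17/32 -1/2 0]  — -143/256
value_10 [RBRBBBRRRB]  L=[-1 -3/4 -5/8 -9/16 -143/256]  R=[-71/128 -35/64 -17/32 -1/2 0]  — -285/512
value_11 [RBRBBBRRRBB]  L=[-1 -3/4 -5/8 -9/16 -143/256 -285/512]  R=[-71/128 -35/64 -17/32 -1/2 0]  — -569/1024
value_12 [RBRBBBRRRBBR]  L=[-1 -3/4 -5/8 -9/16 -143/256 -285/512]  R=[-569/1024 -71/128 -35/64 -17/32 -1/2 0]  — -1139/2048
value_13 [RBRBBBRRRBBRB]  L=[-1 -3/4 -5/8 -9/16 -143/256 -285/512 -1139/2048]  R=[-569/1024 -71/128 -35/64 -17/32 -1/2 0]  — -2277/4096
value_14 [RBRBBBRRRBBRBR]  L=[-1 -3/4 -5/8 -9/16 -143/256 -285/512 -1139/2048]  R=[-2277/4096 -569/1024 -71/128 -35/64 -17/32 -1/2 0]  — -4555/8192
value_15 [RBRBBBRRRBBRBRR]  L=[-1 -3/4 -5/8 -9/16 -143/256 -285/512 -1139/2048]  R=[-4555/8192 -2277/4096 -569/1024 -71/128 -35/64 -17/32 -1/2 0]  — -9111/16384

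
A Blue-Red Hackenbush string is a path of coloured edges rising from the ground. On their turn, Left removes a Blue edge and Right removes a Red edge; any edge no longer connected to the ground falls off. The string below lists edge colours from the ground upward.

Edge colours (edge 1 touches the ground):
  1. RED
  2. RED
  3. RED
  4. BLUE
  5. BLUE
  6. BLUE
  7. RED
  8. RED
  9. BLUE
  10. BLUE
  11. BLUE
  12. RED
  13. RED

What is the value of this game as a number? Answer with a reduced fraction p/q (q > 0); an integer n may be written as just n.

-2247/1024

1 of 13 · R · max L −∞ · min R 0 ⇒ -1
2 of 13 · RR · max L −∞ · min R -1 ⇒ -2
3 of 13 · RRR · max L −∞ · min R -2 ⇒ -3
4 of 13 · RRRB · max L -3 · min R -2 ⇒ -5/2
5 of 13 · RRRBB · max L -5/2 · min R -2 ⇒ -9/4
6 of 13 · RRRBBB · max L -9/4 · min R -2 ⇒ -17/8
7 of 13 · RRRBBBR · max L -9/4 · min R -17/8 ⇒ -35/16
8 of 13 · RRRBBBRR · max L -9/4 · min R -35/16 ⇒ -71/32
9 of 13 · RRRBBBRRB · max L -71/32 · min R -35/16 ⇒ -141/64
10 of 13 · RRRBBBRRBB · max L -141/64 · min R -35/16 ⇒ -281/128
11 of 13 · RRRBBBRRBBB · max L -281/128 · min R -35/16 ⇒ -561/256
12 of 13 · RRRBBBRRBBBR · max L -281/128 · min R -561/256 ⇒ -1123/512
13 of 13 · RRRBBBRRBBBRR · max L -281/128 · min R -1123/512 ⇒ -2247/1024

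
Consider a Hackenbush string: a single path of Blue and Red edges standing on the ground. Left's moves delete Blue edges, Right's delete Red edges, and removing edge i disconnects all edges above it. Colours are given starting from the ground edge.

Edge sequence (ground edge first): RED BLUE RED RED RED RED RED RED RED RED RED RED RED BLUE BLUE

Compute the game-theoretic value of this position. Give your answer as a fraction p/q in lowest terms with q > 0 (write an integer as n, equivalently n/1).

Recurse on prefixes of the 15-edge string RED BLUE RED RED RED RED RED RED RED RED RED RED RED BLUE BLUE:
G_1 [R]  L=[—]  R=[0]  → -1
G_2 [RB]  L=[-1]  R=[0]  → -1/2
G_3 [RBR]  L=[-1]  R=[-1/2 0]  → -3/4
G_4 [RBRR]  L=[-1]  R=[-3/4 -1/2 0]  → -7/8
G_5 [RBRRR]  L=[-1]  R=[-7/8 -3/4 -1/2 0]  → -15/16
G_6 [RBRRRR]  L=[-1]  R=[-15/16 -7/8 -3/4 -1/2 0]  → -31/32
G_7 [RBRRRRR]  L=[-1]  R=[-31/32 -15/16 -7/8 -3/4 -1/2 0]  → -63/64
G_8 [RBRRRRRR]  L=[-1]  R=[-63/64 -31/32 -15/16 -7/8 -3/4 -1/2 0]  → -127/128
G_9 [RBRRRRRRR]  L=[-1]  R=[-127/128 -63/64 -31/32 -15/16 -7/8 -3/4 -1/2 0]  → -255/256
G_10 [RBRRRRRRRR]  L=[-1]  R=[-255/256 -127/128 -63/64 -31/32 -15/16 -7/8 -3/4 -1/2 0]  → -511/512
G_11 [RBRRRRRRRRR]  L=[-1]  R=[-511/512 -255/256 -127/128 -63/64 -31/32 -15/16 -7/8 -3/4 -1/2 0]  → -1023/1024
G_12 [RBRRRRRRRRRR]  L=[-1]  R=[-1023/1024 -511/512 -255/256 -127/128 -63/64 -31/32 -15/16 -7/8 -3/4 -1/2 0]  → -2047/2048
G_13 [RBRRRRRRRRRRR]  L=[-1]  R=[-2047/2048 -1023/1024 -511/512 -255/256 -127/128 -63/64 -31/32 -15/16 -7/8 -3/4 -1/2 0]  → -4095/4096
G_14 [RBRRRRRRRRRRRB]  L=[-1 -4095/4096]  R=[-2047/2048 -1023/1024 -511/512 -255/256 -127/128 -63/64 -31/32 -15/16 -7/8 -3/4 -1/2 0]  → -8189/8192
G_15 [RBRRRRRRRRRRRBB]  L=[-1 -4095/4096 -8189/8192]  R=[-2047/2048 -1023/1024 -511/512 -255/256 -127/128 -63/64 -31/32 -15/16 -7/8 -3/4 -1/2 0]  → -16377/16384

-16377/16384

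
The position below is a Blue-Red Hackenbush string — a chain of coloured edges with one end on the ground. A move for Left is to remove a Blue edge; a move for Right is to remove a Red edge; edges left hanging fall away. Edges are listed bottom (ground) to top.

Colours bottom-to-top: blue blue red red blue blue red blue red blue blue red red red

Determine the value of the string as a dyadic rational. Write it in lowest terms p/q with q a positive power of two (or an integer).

5809/4096

v_1 [b]  L=[0]  R=[none]  so 1
v_2 [bb]  L=[0, 1]  R=[none]  so 2
v_3 [bbr]  L=[0, 1]  R=[2]  so 3/2
v_4 [bbrr]  L=[0, 1]  R=[3/2, 2]  so 5/4
v_5 [bbrrb]  L=[0, 1, 5/4]  R=[3/2, 2]  so 11/8
v_6 [bbrrbb]  L=[0, 1, 5/4, 11/8]  R=[3/2, 2]  so 23/16
v_7 [bbrrbbr]  L=[0, 1, 5/4, 11/8]  R=[23/16, 3/2, 2]  so 45/32
v_8 [bbrrbbrb]  L=[0, 1, 5/4, 11/8, 45/32]  R=[23/16, 3/2, 2]  so 91/64
v_9 [bbrrbbrbr]  L=[0, 1, 5/4, 11/8, 45/32]  R=[91/64, 23/16, 3/2, 2]  so 181/128
v_10 [bbrrbbrbrb]  L=[0, 1, 5/4, 11/8, 45/32, 181/128]  R=[91/64, 23/16, 3/2, 2]  so 363/256
v_11 [bbrrbbrbrbb]  L=[0, 1, 5/4, 11/8, 45/32, 181/128, 363/256]  R=[91/64, 23/16, 3/2, 2]  so 727/512
v_12 [bbrrbbrbrbbr]  L=[0, 1, 5/4, 11/8, 45/32, 181/128, 363/256]  R=[727/512, 91/64, 23/16, 3/2, 2]  so 1453/1024
v_13 [bbrrbbrbrbbrr]  L=[0, 1, 5/4, 11/8, 45/32, 181/128, 363/256]  R=[1453/1024, 727/512, 91/64, 23/16, 3/2, 2]  so 2905/2048
v_14 [bbrrbbrbrbbrrr]  L=[0, 1, 5/4, 11/8, 45/32, 181/128, 363/256]  R=[2905/2048, 1453/1024, 727/512, 91/64, 23/16, 3/2, 2]  so 5809/4096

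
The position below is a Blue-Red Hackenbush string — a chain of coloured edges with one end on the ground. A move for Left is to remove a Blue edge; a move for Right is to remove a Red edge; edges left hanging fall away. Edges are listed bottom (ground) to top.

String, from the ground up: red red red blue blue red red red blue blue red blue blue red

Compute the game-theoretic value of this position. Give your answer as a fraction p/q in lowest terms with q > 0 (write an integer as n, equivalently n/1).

val_1 [r]  L=[∅]  R=[0]  = -1
val_2 [rr]  L=[∅]  R=[-1, 0]  = -2
val_3 [rrr]  L=[∅]  R=[-2, -1, 0]  = -3
val_4 [rrrb]  L=[-3]  R=[-2, -1, 0]  = -5/2
val_5 [rrrbb]  L=[-3, -5/2]  R=[-2, -1, 0]  = -9/4
val_6 [rrrbbr]  L=[-3, -5/2]  R=[-9/4, -2, -1, 0]  = -19/8
val_7 [rrrbbrr]  L=[-3, -5/2]  R=[-19/8, -9/4, -2, -1, 0]  = -39/16
val_8 [rrrbbrrr]  L=[-3, -5/2]  R=[-39/16, -19/8, -9/4, -2, -1, 0]  = -79/32
val_9 [rrrbbrrrb]  L=[-3, -5/2, -79/32]  R=[-39/16, -19/8, -9/4, -2, -1, 0]  = -157/64
val_10 [rrrbbrrrbb]  L=[-3, -5/2, -79/32, -157/64]  R=[-39/16, -19/8, -9/4, -2, -1, 0]  = -313/128
val_11 [rrrbbrrrbbr]  L=[-3, -5/2, -79/32, -157/64]  R=[-313/128, -39/16, -19/8, -9/4, -2, -1, 0]  = -627/256
val_12 [rrrbbrrrbbrb]  L=[-3, -5/2, -79/32, -157/64, -627/256]  R=[-313/128, -39/16, -19/8, -9/4, -2, -1, 0]  = -1253/512
val_13 [rrrbbrrrbbrbb]  L=[-3, -5/2, -79/32, -157/64, -627/256, -1253/512]  R=[-313/128, -39/16, -19/8, -9/4, -2, -1, 0]  = -2505/1024
val_14 [rrrbbrrrbbrbbr]  L=[-3, -5/2, -79/32, -157/64, -627/256, -1253/512]  R=[-2505/1024, -313/128, -39/16, -19/8, -9/4, -2, -1, 0]  = -5011/2048

-5011/2048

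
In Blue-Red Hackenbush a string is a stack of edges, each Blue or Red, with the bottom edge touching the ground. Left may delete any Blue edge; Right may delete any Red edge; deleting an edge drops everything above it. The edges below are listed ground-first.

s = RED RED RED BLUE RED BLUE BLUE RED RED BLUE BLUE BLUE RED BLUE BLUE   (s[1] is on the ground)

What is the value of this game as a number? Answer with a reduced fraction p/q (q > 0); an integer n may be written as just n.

Build v(s[:k]) for k = 1..15, string s = RED RED RED BLUE RED BLUE BLUE RED RED BLUE BLUE BLUE RED BLUE BLUE.
R: Left { — }, Right { 0 } ⇒ simplest -1
RR: Left { — }, Right { -1,0 } ⇒ simplest -2
RRR: Left { — }, Right { -2,-1,0 } ⇒ simplest -3
RRRB: Left { -3 }, Right { -2,-1,0 } ⇒ simplest -5/2
RRRBR: Left { -3 }, Right { -5/2,-2,-1,0 } ⇒ simplest -11/4
RRRBRB: Left { -3,-11/4 }, Right { -5/2,-2,-1,0 } ⇒ simplest -21/8
RRRBRBB: Left { -3,-11/4,-21/8 }, Right { -5/2,-2,-1,0 } ⇒ simplest -41/16
RRRBRBBR: Left { -3,-11/4,-21/8 }, Right { -41/16,-5/2,-2,-1,0 } ⇒ simplest -83/32
RRRBRBBRR: Left { -3,-11/4,-21/8 }, Right { -83/32,-41/16,-5/2,-2,-1,0 } ⇒ simplest -167/64
RRRBRBBRRB: Left { -3,-11/4,-21/8,-167/64 }, Right { -83/32,-41/16,-5/2,-2,-1,0 } ⇒ simplest -333/128
RRRBRBBRRBB: Left { -3,-11/4,-21/8,-167/64,-333/128 }, Right { -83/32,-41/16,-5/2,-2,-1,0 } ⇒ simplest -665/256
RRRBRBBRRBBB: Left { -3,-11/4,-21/8,-167/64,-333/128,-665/256 }, Right { -83/32,-41/16,-5/2,-2,-1,0 } ⇒ simplest -1329/512
RRRBRBBRRBBBR: Left { -3,-11/4,-21/8,-167/64,-333/128,-665/256 }, Right { -1329/512,-83/32,-41/16,-5/2,-2,-1,0 } ⇒ simplest -2659/1024
RRRBRBBRRBBBRB: Left { -3,-11/4,-21/8,-167/64,-333/128,-665/256,-2659/1024 }, Right { -1329/512,-83/32,-41/16,-5/2,-2,-1,0 } ⇒ simplest -5317/2048
RRRBRBBRRBBBRBB: Left { -3,-11/4,-21/8,-167/64,-333/128,-665/256,-2659/1024,-5317/2048 }, Right { -1329/512,-83/32,-41/16,-5/2,-2,-1,0 } ⇒ simplest -10633/4096

-10633/4096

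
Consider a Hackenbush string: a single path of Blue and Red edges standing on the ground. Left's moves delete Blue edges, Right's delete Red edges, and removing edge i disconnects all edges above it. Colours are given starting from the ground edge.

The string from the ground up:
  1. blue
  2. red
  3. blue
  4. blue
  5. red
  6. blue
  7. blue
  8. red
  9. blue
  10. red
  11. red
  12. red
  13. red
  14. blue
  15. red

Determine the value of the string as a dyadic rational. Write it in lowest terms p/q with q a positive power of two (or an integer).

13957/16384

Build v(s[:k]) for k = 1..15, string s = blue red blue blue red blue blue red blue red red red red blue red.
v_1 [b]  L=[0]  R=[(no moves)]  => 1
v_2 [br]  L=[0]  R=[1]  => 1/2
v_3 [brb]  L=[0 1/2]  R=[1]  => 3/4
v_4 [brbb]  L=[0 1/2 3/4]  R=[1]  => 7/8
v_5 [brbbr]  L=[0 1/2 3/4]  R=[7/8 1]  => 13/16
v_6 [brbbrb]  L=[0 1/2 3/4 13/16]  R=[7/8 1]  => 27/32
v_7 [brbbrbb]  L=[0 1/2 3/4 13/16 27/32]  R=[7/8 1]  => 55/64
v_8 [brbbrbbr]  L=[0 1/2 3/4 13/16 27/32]  R=[55/64 7/8 1]  => 109/128
v_9 [brbbrbbrb]  L=[0 1/2 3/4 13/16 27/32 109/128]  R=[55/64 7/8 1]  => 219/256
v_10 [brbbrbbrbr]  L=[0 1/2 3/4 13/16 27/32 109/128]  R=[219/256 55/64 7/8 1]  => 437/512
v_11 [brbbrbbrbrr]  L=[0 1/2 3/4 13/16 27/32 109/128]  R=[437/512 219/256 55/64 7/8 1]  => 873/1024
v_12 [brbbrbbrbrrr]  L=[0 1/2 3/4 13/16 27/32 109/128]  R=[873/1024 437/512 219/256 55/64 7/8 1]  => 1745/2048
v_13 [brbbrbbrbrrrr]  L=[0 1/2 3/4 13/16 27/32 109/128]  R=[1745/2048 873/1024 437/512 219/256 55/64 7/8 1]  => 3489/4096
v_14 [brbbrbbrbrrrrb]  L=[0 1/2 3/4 13/16 27/32 109/128 3489/4096]  R=[1745/2048 873/1024 437/512 219/256 55/64 7/8 1]  => 6979/8192
v_15 [brbbrbbrbrrrrbr]  L=[0 1/2 3/4 13/16 27/32 109/128 3489/4096]  R=[6979/8192 1745/2048 873/1024 437/512 219/256 55/64 7/8 1]  => 13957/16384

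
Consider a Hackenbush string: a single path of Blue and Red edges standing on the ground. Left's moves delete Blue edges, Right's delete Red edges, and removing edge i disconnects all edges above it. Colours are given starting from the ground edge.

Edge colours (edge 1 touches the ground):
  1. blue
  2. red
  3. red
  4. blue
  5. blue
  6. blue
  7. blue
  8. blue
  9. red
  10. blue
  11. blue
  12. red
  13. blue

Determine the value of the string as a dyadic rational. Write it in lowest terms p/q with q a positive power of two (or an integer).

Build val(s[:k]) for k = 1..13, string s = blue red red blue blue blue blue blue red blue blue red blue.
step 1: add blue to get b; options L={ 0 } R={  } ⇒ 1
step 2: add red to get br; options L={ 0 } R={ 1 } ⇒ 1/2
step 3: add red to get brr; options L={ 0 } R={ 1/2, 1 } ⇒ 1/4
step 4: add blue to get brrb; options L={ 0, 1/4 } R={ 1/2, 1 } ⇒ 3/8
step 5: add blue to get brrbb; options L={ 0, 1/4, 3/8 } R={ 1/2, 1 } ⇒ 7/16
step 6: add blue to get brrbbb; options L={ 0, 1/4, 3/8, 7/16 } R={ 1/2, 1 } ⇒ 15/32
step 7: add blue to get brrbbbb; options L={ 0, 1/4, 3/8, 7/16, 15/32 } R={ 1/2, 1 } ⇒ 31/64
step 8: add blue to get brrbbbbb; options L={ 0, 1/4, 3/8, 7/16, 15/32, 31/64 } R={ 1/2, 1 } ⇒ 63/128
step 9: add red to get brrbbbbbr; options L={ 0, 1/4, 3/8, 7/16, 15/32, 31/64 } R={ 63/128, 1/2, 1 } ⇒ 125/256
step 10: add blue to get brrbbbbbrb; options L={ 0, 1/4, 3/8, 7/16, 15/32, 31/64, 125/256 } R={ 63/128, 1/2, 1 } ⇒ 251/512
step 11: add blue to get brrbbbbbrbb; options L={ 0, 1/4, 3/8, 7/16, 15/32, 31/64, 125/256, 251/512 } R={ 63/128, 1/2, 1 } ⇒ 503/1024
step 12: add red to get brrbbbbbrbbr; options L={ 0, 1/4, 3/8, 7/16, 15/32, 31/64, 125/256, 251/512 } R={ 503/1024, 63/128, 1/2, 1 } ⇒ 1005/2048
step 13: add blue to get brrbbbbbrbbrb; options L={ 0, 1/4, 3/8, 7/16, 15/32, 31/64, 125/256, 251/512, 1005/2048 } R={ 503/1024, 63/128, 1/2, 1 } ⇒ 2011/4096

2011/4096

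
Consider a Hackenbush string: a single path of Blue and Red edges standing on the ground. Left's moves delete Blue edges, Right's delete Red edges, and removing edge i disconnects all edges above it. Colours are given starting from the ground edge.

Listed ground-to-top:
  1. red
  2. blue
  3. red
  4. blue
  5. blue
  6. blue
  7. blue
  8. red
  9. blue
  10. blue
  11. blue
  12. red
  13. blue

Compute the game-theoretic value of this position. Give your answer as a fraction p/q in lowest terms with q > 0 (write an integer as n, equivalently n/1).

Prefix values for red blue red blue blue blue blue red blue blue blue red blue via {L|R} + simplicity:
g_1 [r]  L=[none]  R=[0]  so -1
g_2 [rb]  L=[-1]  R=[0]  so -1/2
g_3 [rbr]  L=[-1]  R=[-1/2; 0]  so -3/4
g_4 [rbrb]  L=[-1; -3/4]  R=[-1/2; 0]  so -5/8
g_5 [rbrbb]  L=[-1; -3/4; -5/8]  R=[-1/2; 0]  so -9/16
g_6 [rbrbbb]  L=[-1; -3/4; -5/8; -9/16]  R=[-1/2; 0]  so -17/32
g_7 [rbrbbbb]  L=[-1; -3/4; -5/8; -9/16; -17/32]  R=[-1/2; 0]  so -33/64
g_8 [rbrbbbbr]  L=[-1; -3/4; -5/8; -9/16; -17/32]  R=[-33/64; -1/2; 0]  so -67/128
g_9 [rbrbbbbrb]  L=[-1; -3/4; -5/8; -9/16; -17/32; -67/128]  R=[-33/64; -1/2; 0]  so -133/256
g_10 [rbrbbbbrbb]  L=[-1; -3/4; -5/8; -9/16; -17/32; -67/128; -133/256]  R=[-33/64; -1/2; 0]  so -265/512
g_11 [rbrbbbbrbbb]  L=[-1; -3/4; -5/8; -9/16; -17/32; -67/128; -133/256; -265/512]  R=[-33/64; -1/2; 0]  so -529/1024
g_12 [rbrbbbbrbbbr]  L=[-1; -3/4; -5/8; -9/16; -17/32; -67/128; -133/256; -265/512]  R=[-529/1024; -33/64; -1/2; 0]  so -1059/2048
g_13 [rbrbbbbrbbbrb]  L=[-1; -3/4; -5/8; -9/16; -17/32; -67/128; -133/256; -265/512; -1059/2048]  R=[-529/1024; -33/64; -1/2; 0]  so -2117/4096

-2117/4096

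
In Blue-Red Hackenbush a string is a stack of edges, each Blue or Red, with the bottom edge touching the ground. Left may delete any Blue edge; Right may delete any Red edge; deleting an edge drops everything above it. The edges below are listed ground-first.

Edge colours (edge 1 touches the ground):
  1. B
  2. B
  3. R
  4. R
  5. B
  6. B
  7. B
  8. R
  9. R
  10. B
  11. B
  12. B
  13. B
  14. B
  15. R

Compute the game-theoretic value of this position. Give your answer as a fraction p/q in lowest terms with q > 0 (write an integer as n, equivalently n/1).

11901/8192

Recurse on prefixes of the 15-edge string B B R R B B B R R B B B B B R:
value(B) = { 0 |  } = 1
value(BB) = { 0, 1 |  } = 2
value(BBR) = { 0, 1 | 2 } = 3/2
value(BBRR) = { 0, 1 | 3/2, 2 } = 5/4
value(BBRRB) = { 0, 1, 5/4 | 3/2, 2 } = 11/8
value(BBRRBB) = { 0, 1, 5/4, 11/8 | 3/2, 2 } = 23/16
value(BBRRBBB) = { 0, 1, 5/4, 11/8, 23/16 | 3/2, 2 } = 47/32
value(BBRRBBBR) = { 0, 1, 5/4, 11/8, 23/16 | 47/32, 3/2, 2 } = 93/64
value(BBRRBBBRR) = { 0, 1, 5/4, 11/8, 23/16 | 93/64, 47/32, 3/2, 2 } = 185/128
value(BBRRBBBRRB) = { 0, 1, 5/4, 11/8, 23/16, 185/128 | 93/64, 47/32, 3/2, 2 } = 371/256
value(BBRRBBBRRBB) = { 0, 1, 5/4, 11/8, 23/16, 185/128, 371/256 | 93/64, 47/32, 3/2, 2 } = 743/512
value(BBRRBBBRRBBB) = { 0, 1, 5/4, 11/8, 23/16, 185/128, 371/256, 743/512 | 93/64, 47/32, 3/2, 2 } = 1487/1024
value(BBRRBBBRRBBBB) = { 0, 1, 5/4, 11/8, 23/16, 185/128, 371/256, 743/512, 1487/1024 | 93/64, 47/32, 3/2, 2 } = 2975/2048
value(BBRRBBBRRBBBBB) = { 0, 1, 5/4, 11/8, 23/16, 185/128, 371/256, 743/512, 1487/1024, 2975/2048 | 93/64, 47/32, 3/2, 2 } = 5951/4096
value(BBRRBBBRRBBBBBR) = { 0, 1, 5/4, 11/8, 23/16, 185/128, 371/256, 743/512, 1487/1024, 2975/2048 | 5951/4096, 93/64, 47/32, 3/2, 2 } = 11901/8192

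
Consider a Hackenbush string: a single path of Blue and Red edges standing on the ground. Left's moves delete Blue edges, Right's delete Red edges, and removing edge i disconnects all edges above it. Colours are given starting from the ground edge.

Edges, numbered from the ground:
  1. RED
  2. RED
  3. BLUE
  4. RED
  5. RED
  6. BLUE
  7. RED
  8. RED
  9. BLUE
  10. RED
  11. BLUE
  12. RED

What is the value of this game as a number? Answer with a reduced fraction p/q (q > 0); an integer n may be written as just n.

Prefix values for RED RED BLUE RED RED BLUE RED RED BLUE RED BLUE RED via {L|R} + simplicity:
v(R) = { (no moves) | 0 } -> -1
v(RR) = { (no moves) | -1 0 } -> -2
v(RRB) = { -2 | -1 0 } -> -3/2
v(RRBR) = { -2 | -3/2 -1 0 } -> -7/4
v(RRBRR) = { -2 | -7/4 -3/2 -1 0 } -> -15/8
v(RRBRRB) = { -2 -15/8 | -7/4 -3/2 -1 0 } -> -29/16
v(RRBRRBR) = { -2 -15/8 | -29/16 -7/4 -3/2 -1 0 } -> -59/32
v(RRBRRBRR) = { -2 -15/8 | -59/32 -29/16 -7/4 -3/2 -1 0 } -> -119/64
v(RRBRRBRRB) = { -2 -15/8 -119/64 | -59/32 -29/16 -7/4 -3/2 -1 0 } -> -237/128
v(RRBRRBRRBR) = { -2 -15/8 -119/64 | -237/128 -59/32 -29/16 -7/4 -3/2 -1 0 } -> -475/256
v(RRBRRBRRBRB) = { -2 -15/8 -119/64 -475/256 | -237/128 -59/32 -29/16 -7/4 -3/2 -1 0 } -> -949/512
v(RRBRRBRRBRBR) = { -2 -15/8 -119/64 -475/256 | -949/512 -237/128 -59/32 -29/16 -7/4 -3/2 -1 0 } -> -1899/1024

-1899/1024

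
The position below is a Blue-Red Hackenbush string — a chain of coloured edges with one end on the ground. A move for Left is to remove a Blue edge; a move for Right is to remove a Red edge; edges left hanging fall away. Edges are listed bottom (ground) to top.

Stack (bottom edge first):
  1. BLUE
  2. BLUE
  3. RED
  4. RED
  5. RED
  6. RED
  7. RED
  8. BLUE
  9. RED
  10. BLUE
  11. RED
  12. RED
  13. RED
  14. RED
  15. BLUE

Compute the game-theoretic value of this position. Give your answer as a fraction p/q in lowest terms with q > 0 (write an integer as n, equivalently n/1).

Prefix values for BLUE BLUE RED RED RED RED RED BLUE RED BLUE RED RED RED RED BLUE via {L|R} + simplicity:
edge 1 of 15 (BLUE): { 0 | (no moves) } gives 1
edge 2 of 15 (BLUE): { 0; 1 | (no moves) } gives 2
edge 3 of 15 (RED): { 0; 1 | 2 } gives 3/2
edge 4 of 15 (RED): { 0; 1 | 3/2; 2 } gives 5/4
edge 5 of 15 (RED): { 0; 1 | 5/4; 3/2; 2 } gives 9/8
edge 6 of 15 (RED): { 0; 1 | 9/8; 5/4; 3/2; 2 } gives 17/16
edge 7 of 15 (RED): { 0; 1 | 17/16; 9/8; 5/4; 3/2; 2 } gives 33/32
edge 8 of 15 (BLUE): { 0; 1; 33/32 | 17/16; 9/8; 5/4; 3/2; 2 } gives 67/64
edge 9 of 15 (RED): { 0; 1; 33/32 | 67/64; 17/16; 9/8; 5/4; 3/2; 2 } gives 133/128
edge 10 of 15 (BLUE): { 0; 1; 33/32; 133/128 | 67/64; 17/16; 9/8; 5/4; 3/2; 2 } gives 267/256
edge 11 of 15 (RED): { 0; 1; 33/32; 133/128 | 267/256; 67/64; 17/16; 9/8; 5/4; 3/2; 2 } gives 533/512
edge 12 of 15 (RED): { 0; 1; 33/32; 133/128 | 533/512; 267/256; 67/64; 17/16; 9/8; 5/4; 3/2; 2 } gives 1065/1024
edge 13 of 15 (RED): { 0; 1; 33/32; 133/128 | 1065/1024; 533/512; 267/256; 67/64; 17/16; 9/8; 5/4; 3/2; 2 } gives 2129/2048
edge 14 of 15 (RED): { 0; 1; 33/32; 133/128 | 2129/2048; 1065/1024; 533/512; 267/256; 67/64; 17/16; 9/8; 5/4; 3/2; 2 } gives 4257/4096
edge 15 of 15 (BLUE): { 0; 1; 33/32; 133/128; 4257/4096 | 2129/2048; 1065/1024; 533/512; 267/256; 67/64; 17/16; 9/8; 5/4; 3/2; 2 } gives 8515/8192

8515/8192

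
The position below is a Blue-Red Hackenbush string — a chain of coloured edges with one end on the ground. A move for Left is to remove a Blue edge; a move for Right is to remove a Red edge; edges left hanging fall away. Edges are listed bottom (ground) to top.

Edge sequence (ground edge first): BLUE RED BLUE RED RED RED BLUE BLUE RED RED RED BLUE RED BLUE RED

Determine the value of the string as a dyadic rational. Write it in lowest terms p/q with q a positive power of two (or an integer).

B: Left { 0 }, Right {  } gives simplest 1
BR: Left { 0 }, Right { 1 } gives simplest 1/2
BRB: Left { 0; 1/2 }, Right { 1 } gives simplest 3/4
BRBR: Left { 0; 1/2 }, Right { 3/4; 1 } gives simplest 5/8
BRBRR: Left { 0; 1/2 }, Right { 5/8; 3/4; 1 } gives simplest 9/16
BRBRRR: Left { 0; 1/2 }, Right { 9/16; 5/8; 3/4; 1 } gives simplest 17/32
BRBRRRB: Left { 0; 1/2; 17/32 }, Right { 9/16; 5/8; 3/4; 1 } gives simplest 35/64
BRBRRRBB: Left { 0; 1/2; 17/32; 35/64 }, Right { 9/16; 5/8; 3/4; 1 } gives simplest 71/128
BRBRRRBBR: Left { 0; 1/2; 17/32; 35/64 }, Right { 71/128; 9/16; 5/8; 3/4; 1 } gives simplest 141/256
BRBRRRBBRR: Left { 0; 1/2; 17/32; 35/64 }, Right { 141/256; 71/128; 9/16; 5/8; 3/4; 1 } gives simplest 281/512
BRBRRRBBRRR: Left { 0; 1/2; 17/32; 35/64 }, Right { 281/512; 141/256; 71/128; 9/16; 5/8; 3/4; 1 } gives simplest 561/1024
BRBRRRBBRRRB: Left { 0; 1/2; 17/32; 35/64; 561/1024 }, Right { 281/512; 141/256; 71/128; 9/16; 5/8; 3/4; 1 } gives simplest 1123/2048
BRBRRRBBRRRBR: Left { 0; 1/2; 17/32; 35/64; 561/1024 }, Right { 1123/2048; 281/512; 141/256; 71/128; 9/16; 5/8; 3/4; 1 } gives simplest 2245/4096
BRBRRRBBRRRBRB: Left { 0; 1/2; 17/32; 35/64; 561/1024; 2245/4096 }, Right { 1123/2048; 281/512; 141/256; 71/128; 9/16; 5/8; 3/4; 1 } gives simplest 4491/8192
BRBRRRBBRRRBRBR: Left { 0; 1/2; 17/32; 35/64; 561/1024; 2245/4096 }, Right { 4491/8192; 1123/2048; 281/512; 141/256; 71/128; 9/16; 5/8; 3/4; 1 } gives simplest 8981/16384

8981/16384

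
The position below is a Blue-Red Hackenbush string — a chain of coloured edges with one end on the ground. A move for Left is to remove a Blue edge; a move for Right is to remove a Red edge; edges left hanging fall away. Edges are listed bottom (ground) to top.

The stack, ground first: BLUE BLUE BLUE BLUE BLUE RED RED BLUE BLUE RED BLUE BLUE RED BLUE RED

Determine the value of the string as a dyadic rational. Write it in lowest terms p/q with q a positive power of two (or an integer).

Recurse on prefixes of the 15-edge string BLUE BLUE BLUE BLUE BLUE RED RED BLUE BLUE RED BLUE BLUE RED BLUE RED:
G_1 [B]  L=[0]  R=[]  gives 1
G_2 [BB]  L=[0,1]  R=[]  gives 2
G_3 [BBB]  L=[0,1,2]  R=[]  gives 3
G_4 [BBBB]  L=[0,1,2,3]  R=[]  gives 4
G_5 [BBBBB]  L=[0,1,2,3,4]  R=[]  gives 5
G_6 [BBBBBR]  L=[0,1,2,3,4]  R=[5]  gives 9/2
G_7 [BBBBBRR]  L=[0,1,2,3,4]  R=[9/2,5]  gives 17/4
G_8 [BBBBBRRB]  L=[0,1,2,3,4,17/4]  R=[9/2,5]  gives 35/8
G_9 [BBBBBRRBB]  L=[0,1,2,3,4,17/4,35/8]  R=[9/2,5]  gives 71/16
G_10 [BBBBBRRBBR]  L=[0,1,2,3,4,17/4,35/8]  R=[71/16,9/2,5]  gives 141/32
G_11 [BBBBBRRBBRB]  L=[0,1,2,3,4,17/4,35/8,141/32]  R=[71/16,9/2,5]  gives 283/64
G_12 [BBBBBRRBBRBB]  L=[0,1,2,3,4,17/4,35/8,141/32,283/64]  R=[71/16,9/2,5]  gives 567/128
G_13 [BBBBBRRBBRBBR]  L=[0,1,2,3,4,17/4,35/8,141/32,283/64]  R=[567/128,71/16,9/2,5]  gives 1133/256
G_14 [BBBBBRRBBRBBRB]  L=[0,1,2,3,4,17/4,35/8,141/32,283/64,1133/256]  R=[567/128,71/16,9/2,5]  gives 2267/512
G_15 [BBBBBRRBBRBBRBR]  L=[0,1,2,3,4,17/4,35/8,141/32,283/64,1133/256]  R=[2267/512,567/128,71/16,9/2,5]  gives 4533/1024

4533/1024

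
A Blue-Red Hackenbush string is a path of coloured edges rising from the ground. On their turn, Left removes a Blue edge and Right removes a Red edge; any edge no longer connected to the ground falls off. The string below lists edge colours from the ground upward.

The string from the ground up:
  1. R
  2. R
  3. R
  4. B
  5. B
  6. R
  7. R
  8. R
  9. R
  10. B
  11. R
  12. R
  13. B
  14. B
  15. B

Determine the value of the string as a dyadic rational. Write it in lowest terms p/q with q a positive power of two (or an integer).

edge 1 of 15 (R): { ∅ | 0 } gives -1
edge 2 of 15 (R): { ∅ | -1,0 } gives -2
edge 3 of 15 (R): { ∅ | -2,-1,0 } gives -3
edge 4 of 15 (B): { -3 | -2,-1,0 } gives -5/2
edge 5 of 15 (B): { -3,-5/2 | -2,-1,0 } gives -9/4
edge 6 of 15 (R): { -3,-5/2 | -9/4,-2,-1,0 } gives -19/8
edge 7 of 15 (R): { -3,-5/2 | -19/8,-9/4,-2,-1,0 } gives -39/16
edge 8 of 15 (R): { -3,-5/2 | -39/16,-19/8,-9/4,-2,-1,0 } gives -79/32
edge 9 of 15 (R): { -3,-5/2 | -79/32,-39/16,-19/8,-9/4,-2,-1,0 } gives -159/64
edge 10 of 15 (B): { -3,-5/2,-159/64 | -79/32,-39/16,-19/8,-9/4,-2,-1,0 } gives -317/128
edge 11 of 15 (R): { -3,-5/2,-159/64 | -317/128,-79/32,-39/16,-19/8,-9/4,-2,-1,0 } gives -635/256
edge 12 of 15 (R): { -3,-5/2,-159/64 | -635/256,-317/128,-79/32,-39/16,-19/8,-9/4,-2,-1,0 } gives -1271/512
edge 13 of 15 (B): { -3,-5/2,-159/64,-1271/512 | -635/256,-317/128,-79/32,-39/16,-19/8,-9/4,-2,-1,0 } gives -2541/1024
edge 14 of 15 (B): { -3,-5/2,-159/64,-1271/512,-2541/1024 | -635/256,-317/128,-79/32,-39/16,-19/8,-9/4,-2,-1,0 } gives -5081/2048
edge 15 of 15 (B): { -3,-5/2,-159/64,-1271/512,-2541/1024,-5081/2048 | -635/256,-317/128,-79/32,-39/16,-19/8,-9/4,-2,-1,0 } gives -10161/4096

-10161/4096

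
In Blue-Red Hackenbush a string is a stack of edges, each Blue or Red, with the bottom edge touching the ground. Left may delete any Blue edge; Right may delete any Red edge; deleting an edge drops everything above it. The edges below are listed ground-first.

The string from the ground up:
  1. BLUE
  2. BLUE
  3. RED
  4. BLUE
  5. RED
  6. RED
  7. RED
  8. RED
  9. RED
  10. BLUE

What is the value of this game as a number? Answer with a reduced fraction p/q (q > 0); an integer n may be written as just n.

387/256

Prefix values for BLUE BLUE RED BLUE RED RED RED RED RED BLUE via {L|R} + simplicity:
B: Left { 0 }, Right { — } ⇒ simplest 1
BB: Left { 0; 1 }, Right { — } ⇒ simplest 2
BBR: Left { 0; 1 }, Right { 2 } ⇒ simplest 3/2
BBRB: Left { 0; 1; 3/2 }, Right { 2 } ⇒ simplest 7/4
BBRBR: Left { 0; 1; 3/2 }, Right { 7/4; 2 } ⇒ simplest 13/8
BBRBRR: Left { 0; 1; 3/2 }, Right { 13/8; 7/4; 2 } ⇒ simplest 25/16
BBRBRRR: Left { 0; 1; 3/2 }, Right { 25/16; 13/8; 7/4; 2 } ⇒ simplest 49/32
BBRBRRRR: Left { 0; 1; 3/2 }, Right { 49/32; 25/16; 13/8; 7/4; 2 } ⇒ simplest 97/64
BBRBRRRRR: Left { 0; 1; 3/2 }, Right { 97/64; 49/32; 25/16; 13/8; 7/4; 2 } ⇒ simplest 193/128
BBRBRRRRRB: Left { 0; 1; 3/2; 193/128 }, Right { 97/64; 49/32; 25/16; 13/8; 7/4; 2 } ⇒ simplest 387/256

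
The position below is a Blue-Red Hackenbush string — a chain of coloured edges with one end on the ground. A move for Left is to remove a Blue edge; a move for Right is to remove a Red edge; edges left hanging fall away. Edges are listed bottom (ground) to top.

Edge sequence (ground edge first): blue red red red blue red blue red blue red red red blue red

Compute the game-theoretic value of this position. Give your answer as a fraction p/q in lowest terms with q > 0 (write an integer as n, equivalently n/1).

Build G(s[:k]) for k = 1..14, string s = blue red red red blue red blue red blue red red red blue red.
step 1: add blue to get b; options L={ 0 } R={ (no moves) } so 1
step 2: add red to get br; options L={ 0 } R={ 1 } so 1/2
step 3: add red to get brr; options L={ 0 } R={ 1/2; 1 } so 1/4
step 4: add red to get brrr; options L={ 0 } R={ 1/4; 1/2; 1 } so 1/8
step 5: add blue to get brrrb; options L={ 0; 1/8 } R={ 1/4; 1/2; 1 } so 3/16
step 6: add red to get brrrbr; options L={ 0; 1/8 } R={ 3/16; 1/4; 1/2; 1 } so 5/32
step 7: add blue to get brrrbrb; options L={ 0; 1/8; 5/32 } R={ 3/16; 1/4; 1/2; 1 } so 11/64
step 8: add red to get brrrbrbr; options L={ 0; 1/8; 5/32 } R={ 11/64; 3/16; 1/4; 1/2; 1 } so 21/128
step 9: add blue to get brrrbrbrb; options L={ 0; 1/8; 5/32; 21/128 } R={ 11/64; 3/16; 1/4; 1/2; 1 } so 43/256
step 10: add red to get brrrbrbrbr; options L={ 0; 1/8; 5/32; 21/128 } R={ 43/256; 11/64; 3/16; 1/4; 1/2; 1 } so 85/512
step 11: add red to get brrrbrbrbrr; options L={ 0; 1/8; 5/32; 21/128 } R={ 85/512; 43/256; 11/64; 3/16; 1/4; 1/2; 1 } so 169/1024
step 12: add red to get brrrbrbrbrrr; options L={ 0; 1/8; 5/32; 21/128 } R={ 169/1024; 85/512; 43/256; 11/64; 3/16; 1/4; 1/2; 1 } so 337/2048
step 13: add blue to get brrrbrbrbrrrb; options L={ 0; 1/8; 5/32; 21/128; 337/2048 } R={ 169/1024; 85/512; 43/256; 11/64; 3/16; 1/4; 1/2; 1 } so 675/4096
step 14: add red to get brrrbrbrbrrrbr; options L={ 0; 1/8; 5/32; 21/128; 337/2048 } R={ 675/4096; 169/1024; 85/512; 43/256; 11/64; 3/16; 1/4; 1/2; 1 } so 1349/8192

1349/8192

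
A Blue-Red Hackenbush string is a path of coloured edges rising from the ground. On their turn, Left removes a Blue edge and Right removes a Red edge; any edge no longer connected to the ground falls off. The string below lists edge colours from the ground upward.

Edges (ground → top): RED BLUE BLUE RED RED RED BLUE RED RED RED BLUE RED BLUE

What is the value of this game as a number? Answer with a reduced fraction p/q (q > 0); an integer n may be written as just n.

-1909/4096

1 of 13 · R · max L −∞ · min R 0 gives -1
2 of 13 · RB · max L -1 · min R 0 gives -1/2
3 of 13 · RBB · max L -1/2 · min R 0 gives -1/4
4 of 13 · RBBR · max L -1/2 · min R -1/4 gives -3/8
5 of 13 · RBBRR · max L -1/2 · min R -3/8 gives -7/16
6 of 13 · RBBRRR · max L -1/2 · min R -7/16 gives -15/32
7 of 13 · RBBRRRB · max L -15/32 · min R -7/16 gives -29/64
8 of 13 · RBBRRRBR · max L -15/32 · min R -29/64 gives -59/128
9 of 13 · RBBRRRBRR · max L -15/32 · min R -59/128 gives -119/256
10 of 13 · RBBRRRBRRR · max L -15/32 · min R -119/256 gives -239/512
11 of 13 · RBBRRRBRRRB · max L -239/512 · min R -119/256 gives -477/1024
12 of 13 · RBBRRRBRRRBR · max L -239/512 · min R -477/1024 gives -955/2048
13 of 13 · RBBRRRBRRRBRB · max L -955/2048 · min R -477/1024 gives -1909/4096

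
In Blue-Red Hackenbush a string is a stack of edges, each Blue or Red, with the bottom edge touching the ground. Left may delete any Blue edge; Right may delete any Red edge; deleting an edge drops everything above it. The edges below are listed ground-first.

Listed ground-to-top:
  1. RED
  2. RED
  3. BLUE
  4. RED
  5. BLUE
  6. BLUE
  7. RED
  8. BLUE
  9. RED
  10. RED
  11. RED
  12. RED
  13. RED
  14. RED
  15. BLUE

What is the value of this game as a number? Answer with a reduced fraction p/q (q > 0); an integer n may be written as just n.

Build g(s[:k]) for k = 1..15, string s = RED RED BLUE RED BLUE BLUE RED BLUE RED RED RED RED RED RED BLUE.
g(R) = { · | 0 } ⇒ -1
g(RR) = { · | -1, 0 } ⇒ -2
g(RRB) = { -2 | -1, 0 } ⇒ -3/2
g(RRBR) = { -2 | -3/2, -1, 0 } ⇒ -7/4
g(RRBRB) = { -2, -7/4 | -3/2, -1, 0 } ⇒ -13/8
g(RRBRBB) = { -2, -7/4, -13/8 | -3/2, -1, 0 } ⇒ -25/16
g(RRBRBBR) = { -2, -7/4, -13/8 | -25/16, -3/2, -1, 0 } ⇒ -51/32
g(RRBRBBRB) = { -2, -7/4, -13/8, -51/32 | -25/16, -3/2, -1, 0 } ⇒ -101/64
g(RRBRBBRBR) = { -2, -7/4, -13/8, -51/32 | -101/64, -25/16, -3/2, -1, 0 } ⇒ -203/128
g(RRBRBBRBRR) = { -2, -7/4, -13/8, -51/32 | -203/128, -101/64, -25/16, -3/2, -1, 0 } ⇒ -407/256
g(RRBRBBRBRRR) = { -2, -7/4, -13/8, -51/32 | -407/256, -203/128, -101/64, -25/16, -3/2, -1, 0 } ⇒ -815/512
g(RRBRBBRBRRRR) = { -2, -7/4, -13/8, -51/32 | -815/512, -407/256, -203/128, -101/64, -25/16, -3/2, -1, 0 } ⇒ -1631/1024
g(RRBRBBRBRRRRR) = { -2, -7/4, -13/8, -51/32 | -1631/1024, -815/512, -407/256, -203/128, -101/64, -25/16, -3/2, -1, 0 } ⇒ -3263/2048
g(RRBRBBRBRRRRRR) = { -2, -7/4, -13/8, -51/32 | -3263/2048, -1631/1024, -815/512, -407/256, -203/128, -101/64, -25/16, -3/2, -1, 0 } ⇒ -6527/4096
g(RRBRBBRBRRRRRRB) = { -2, -7/4, -13/8, -51/32, -6527/4096 | -3263/2048, -1631/1024, -815/512, -407/256, -203/128, -101/64, -25/16, -3/2, -1, 0 } ⇒ -13053/8192

-13053/8192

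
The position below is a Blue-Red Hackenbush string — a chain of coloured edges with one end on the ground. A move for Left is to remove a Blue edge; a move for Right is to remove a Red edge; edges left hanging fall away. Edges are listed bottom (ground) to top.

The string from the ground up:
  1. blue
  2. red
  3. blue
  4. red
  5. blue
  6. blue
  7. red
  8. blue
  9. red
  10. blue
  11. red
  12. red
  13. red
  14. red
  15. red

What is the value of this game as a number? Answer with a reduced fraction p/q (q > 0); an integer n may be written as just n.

11585/16384

1 of 15 · b · max L 0 · min R +∞ -> 1
2 of 15 · br · max L 0 · min R 1 -> 1/2
3 of 15 · brb · max L 1/2 · min R 1 -> 3/4
4 of 15 · brbr · max L 1/2 · min R 3/4 -> 5/8
5 of 15 · brbrb · max L 5/8 · min R 3/4 -> 11/16
6 of 15 · brbrbb · max L 11/16 · min R 3/4 -> 23/32
7 of 15 · brbrbbr · max L 11/16 · min R 23/32 -> 45/64
8 of 15 · brbrbbrb · max L 45/64 · min R 23/32 -> 91/128
9 of 15 · brbrbbrbr · max L 45/64 · min R 91/128 -> 181/256
10 of 15 · brbrbbrbrb · max L 181/256 · min R 91/128 -> 363/512
11 of 15 · brbrbbrbrbr · max L 181/256 · min R 363/512 -> 725/1024
12 of 15 · brbrbbrbrbrr · max L 181/256 · min R 725/1024 -> 1449/2048
13 of 15 · brbrbbrbrbrrr · max L 181/256 · min R 1449/2048 -> 2897/4096
14 of 15 · brbrbbrbrbrrrr · max L 181/256 · min R 2897/4096 -> 5793/8192
15 of 15 · brbrbbrbrbrrrrr · max L 181/256 · min R 5793/8192 -> 11585/16384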